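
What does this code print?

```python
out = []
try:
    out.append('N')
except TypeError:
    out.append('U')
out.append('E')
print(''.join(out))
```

Execution trace: 'N' (try body, no exception) → 'E' (after the try/except). Output: NE

Answer: NE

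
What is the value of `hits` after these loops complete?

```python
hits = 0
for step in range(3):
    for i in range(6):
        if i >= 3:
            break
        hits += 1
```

Inner breaks at 3, outer runs 3 times
`hits` takes the values: 0 → 1 → 2 → 3 → 4 → 5 → 6 → 7 → 8 → 9

Answer: 9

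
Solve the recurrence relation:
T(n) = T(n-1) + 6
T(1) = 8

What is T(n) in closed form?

Unrolling: T(n) = T(1) + 6·(n-1) = 8 + 6(n-1) = 6n + 2.

Answer: T(n) = 6n + 2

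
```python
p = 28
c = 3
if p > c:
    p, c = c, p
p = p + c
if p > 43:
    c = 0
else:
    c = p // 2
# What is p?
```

Trace:
`p = 28` → p = 28
`c = 3` → c = 3
`if p > c: ...` → p > c is True → p = 3; c = 28
`p = p + c` → p = 31
`if p > 43: ...` → p > 43 is False, take else branch → c = 15
So p = 31

Answer: 31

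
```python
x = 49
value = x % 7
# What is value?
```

Trace:
`x = 49` → x = 49
`value = x % 7` → value = 0
So value = 0

Answer: 0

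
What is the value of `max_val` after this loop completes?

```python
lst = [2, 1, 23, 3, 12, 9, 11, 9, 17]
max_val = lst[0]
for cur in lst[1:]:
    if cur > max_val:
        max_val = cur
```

Maximum of [2, 1, 23, 3, 12, 9, 11, 9, 17]
`max_val` takes the values: 2 → 23

Answer: 23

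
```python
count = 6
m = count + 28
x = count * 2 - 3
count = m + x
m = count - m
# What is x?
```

Trace:
`count = 6` → count = 6
`m = count + 28` → m = 34
`x = count * 2 - 3` → x = 9
`count = m + x` → count = 43
`m = count - m` → m = 9
So x = 9

Answer: 9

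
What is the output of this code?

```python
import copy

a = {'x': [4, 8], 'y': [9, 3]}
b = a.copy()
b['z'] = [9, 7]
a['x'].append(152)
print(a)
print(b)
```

Key concept: shallow copy of dict with mutable values.
Step by step:
`a = {'x': [4, 8], 'y': [9, 3]}` → a = {'x': [4, 8], 'y': [9, 3]}
`b = a.copy()` → b = {'x': [4, 8], 'y': [9, 3]}
`b['z'] = [9, 7]` → b = {'x': [4, 8], 'y': [9, 3], 'z': [9, 7]}
`a['x'].append(152)` → a = {'x': [4, 8, 152], 'y': [9, 3]}; b = {'x': [4, 8, 152], 'y': [9, 3], 'z': [9, 7]}
`print(a)` → prints {'x': [4, 8, 152], 'y': [9, 3]}
`print(b)` → prints {'x': [4, 8, 152], 'y': [9, 3], 'z': [9, 7]}

Answer:
{'x': [4, 8, 152], 'y': [9, 3]}
{'x': [4, 8, 152], 'y': [9, 3], 'z': [9, 7]}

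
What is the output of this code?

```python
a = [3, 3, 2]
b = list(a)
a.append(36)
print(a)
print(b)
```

Key concept: list() constructor creates copy.
Step by step:
`a = [3, 3, 2]` → a = [3, 3, 2]
`b = list(a)` → b = [3, 3, 2]
`a.append(36)` → a = [3, 3, 2, 36]
`print(a)` → prints [3, 3, 2, 36]
`print(b)` → prints [3, 3, 2]

Answer:
[3, 3, 2, 36]
[3, 3, 2]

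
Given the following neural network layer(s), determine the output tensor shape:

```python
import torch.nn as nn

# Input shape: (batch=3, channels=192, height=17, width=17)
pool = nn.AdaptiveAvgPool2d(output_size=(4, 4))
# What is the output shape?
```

Input: (3, 192, 17, 17) -> Output: (3, 192, 4, 4)

Answer: (3, 192, 4, 4)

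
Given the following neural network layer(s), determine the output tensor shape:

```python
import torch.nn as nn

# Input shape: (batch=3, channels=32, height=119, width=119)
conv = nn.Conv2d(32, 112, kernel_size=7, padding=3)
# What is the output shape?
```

Input: (3, 32, 119, 119) -> Output: (3, 112, 119, 119)

Answer: (3, 112, 119, 119)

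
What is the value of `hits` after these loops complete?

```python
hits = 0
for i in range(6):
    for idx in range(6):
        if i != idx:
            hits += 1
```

6² - 6 (exclude diagonal)
`hits` takes the values: 0 → 1 → 2 → 3 → 4 → 5 → 6 → 7 → 8 → 9 → 10 → 11 → 12 → 13 → 14 → 15 → 16 → 17 → 18 → 19 → 20 → 21 → 22 → 23 → 24 → 25 → 26 → 27 → 28 → 29 → 30

Answer: 30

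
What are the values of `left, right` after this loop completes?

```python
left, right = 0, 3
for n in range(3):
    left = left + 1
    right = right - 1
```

left goes 0→3, right goes 3→0
`left, right` takes the values: (0, 3) → (1, 3) → (1, 2) → (2, 2) → (2, 1) → (3, 1) → (3, 0)

Answer: 3, 0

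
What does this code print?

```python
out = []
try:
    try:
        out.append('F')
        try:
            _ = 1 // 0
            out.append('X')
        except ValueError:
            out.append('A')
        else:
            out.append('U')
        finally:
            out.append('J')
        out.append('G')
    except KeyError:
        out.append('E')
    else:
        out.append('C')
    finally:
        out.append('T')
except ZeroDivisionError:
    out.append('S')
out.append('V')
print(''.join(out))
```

Execution trace: 'F' (try body) → 'J' (inner finally) → 'T' (finally) → 'S' (outer except ZeroDivisionError) → 'V' (after the try/except). Output: FJTSV

Answer: FJTSV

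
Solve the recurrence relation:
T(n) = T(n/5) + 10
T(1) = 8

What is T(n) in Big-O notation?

Each step divides n by 5 and adds 10. After log_5(n) steps we reach T(1)=8. So T(n) = 10·log_5(n) + 8 = O(log n).

Answer: O(log n)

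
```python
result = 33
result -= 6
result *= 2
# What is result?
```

Trace:
`result = 33` → result = 33
`result -= 6` → result = 27
`result *= 2` → result = 54
So result = 54

Answer: 54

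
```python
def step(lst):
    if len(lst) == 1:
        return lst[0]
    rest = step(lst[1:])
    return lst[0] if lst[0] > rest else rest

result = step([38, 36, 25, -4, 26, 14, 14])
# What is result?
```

Recursive max over [38, 36, 25, -4, 26, 14, 14] = 38

Answer: 38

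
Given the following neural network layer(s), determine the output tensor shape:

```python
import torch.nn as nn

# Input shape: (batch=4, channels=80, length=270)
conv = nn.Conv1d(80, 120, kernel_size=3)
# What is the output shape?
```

Input: (4, 80, 270) -> Output: (4, 120, 268)

Answer: (4, 120, 268)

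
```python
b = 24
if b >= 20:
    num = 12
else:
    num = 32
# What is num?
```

Trace:
`b = 24` → b = 24
`if b >= 20: ...` → b >= 20 is True → num = 12
So num = 12

Answer: 12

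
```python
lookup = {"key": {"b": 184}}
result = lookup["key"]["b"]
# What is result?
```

Trace:
`lookup = {"key": {"b": 184}}` → lookup = {'key': {'b': 184}}
`result = lookup["key"]["b"]` → result = 184
So result = 184

Answer: 184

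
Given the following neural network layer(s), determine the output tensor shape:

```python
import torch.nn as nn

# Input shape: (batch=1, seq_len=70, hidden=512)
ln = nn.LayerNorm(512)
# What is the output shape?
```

Input: (1, 70, 512) -> Output: (1, 70, 512)

Answer: (1, 70, 512)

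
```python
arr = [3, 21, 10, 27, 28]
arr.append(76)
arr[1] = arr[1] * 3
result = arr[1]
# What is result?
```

Trace:
`arr = [3, 21, 10, 27, 28]` → arr = [3, 21, 10, 27, 28]
`arr.append(76)` → arr = [3, 21, 10, 27, 28, 76]
`arr[1] = arr[1] * 3` → arr = [3, 63, 10, 27, 28, 76]
`result = arr[1]` → result = 63
So result = 63

Answer: 63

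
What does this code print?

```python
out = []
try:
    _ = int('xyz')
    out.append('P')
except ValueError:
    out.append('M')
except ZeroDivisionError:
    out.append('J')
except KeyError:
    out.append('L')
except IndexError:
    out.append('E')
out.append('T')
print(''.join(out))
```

Execution trace: 'M' (except ValueError) → 'T' (after the try/except). Output: MT

Answer: MT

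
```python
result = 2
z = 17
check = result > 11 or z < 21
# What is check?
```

Trace:
`result = 2` → result = 2
`z = 17` → z = 17
`check = result > 11 or z < 21` → check = True
So check = True

Answer: True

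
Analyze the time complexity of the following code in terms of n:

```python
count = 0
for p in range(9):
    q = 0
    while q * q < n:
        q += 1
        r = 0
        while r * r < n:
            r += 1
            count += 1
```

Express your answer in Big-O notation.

Each loop level contributes: 1 × √n × √n. Multiplying the contributions gives O(n).

Answer: O(n)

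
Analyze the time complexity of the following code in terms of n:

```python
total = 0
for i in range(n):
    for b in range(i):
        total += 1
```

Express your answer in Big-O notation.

Each loop level contributes: n × n. Multiplying the contributions gives O(n^2).

Answer: O(n^2)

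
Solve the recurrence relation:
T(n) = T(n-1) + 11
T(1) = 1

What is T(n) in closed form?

Unrolling: T(n) = T(1) + 11·(n-1) = 1 + 11(n-1) = 11n - 10.

Answer: T(n) = 11n - 10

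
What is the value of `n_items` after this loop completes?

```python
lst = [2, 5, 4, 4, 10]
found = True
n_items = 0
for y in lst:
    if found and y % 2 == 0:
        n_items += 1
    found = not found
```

Count even values at even positions
`n_items` takes the values: 0 → 1 → 2 → 3

Answer: 3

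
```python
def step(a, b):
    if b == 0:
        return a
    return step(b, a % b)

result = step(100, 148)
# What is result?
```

step(100, 148) -> step(148, 100) -> step(100, 48) -> step(48, 4) -> step(4, 0) -> 4

Answer: 4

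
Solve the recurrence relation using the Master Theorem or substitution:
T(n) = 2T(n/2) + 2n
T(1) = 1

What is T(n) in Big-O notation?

By Master Theorem: a=2, b=2, f(n)=2n. Since log_2(2) = 1 and f(n) = Θ(n^1), Case 2 applies. T(n) = O(n log n).

Answer: O(n log n)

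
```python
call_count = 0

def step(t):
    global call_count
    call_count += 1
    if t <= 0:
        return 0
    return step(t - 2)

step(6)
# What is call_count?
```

Linear recursion stepping by 2: 4 calls from t=6 down to ≤0.

Answer: 4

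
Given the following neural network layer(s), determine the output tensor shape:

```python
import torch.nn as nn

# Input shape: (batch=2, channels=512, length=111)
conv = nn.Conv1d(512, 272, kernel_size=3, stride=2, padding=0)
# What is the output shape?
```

Input: (2, 512, 111) -> Output: (2, 272, 55)

Answer: (2, 272, 55)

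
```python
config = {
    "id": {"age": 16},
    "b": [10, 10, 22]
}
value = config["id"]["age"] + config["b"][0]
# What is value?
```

Trace:
`config = { ...` → config = {'id': {'age': 16}, 'b': [10, 10, 22]}
`value = config["id"]["age"] + config["b"][0]` → value = 26
So value = 26

Answer: 26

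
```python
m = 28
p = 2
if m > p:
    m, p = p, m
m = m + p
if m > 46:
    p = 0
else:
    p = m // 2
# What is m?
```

Trace:
`m = 28` → m = 28
`p = 2` → p = 2
`if m > p: ...` → m > p is True → m = 2; p = 28
`m = m + p` → m = 30
`if m > 46: ...` → m > 46 is False, take else branch → p = 15
So m = 30

Answer: 30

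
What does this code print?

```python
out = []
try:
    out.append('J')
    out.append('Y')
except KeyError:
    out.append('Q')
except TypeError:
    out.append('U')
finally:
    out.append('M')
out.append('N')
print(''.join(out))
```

Execution trace: 'J' (try body) → 'Y' (try body, no exception) → 'M' (finally) → 'N' (after the try/except). Output: JYMN

Answer: JYMN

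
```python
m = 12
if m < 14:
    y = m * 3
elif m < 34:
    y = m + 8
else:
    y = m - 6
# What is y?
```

Trace:
`m = 12` → m = 12
`if m < 14: ...` → m < 14 is True → y = 36
So y = 36

Answer: 36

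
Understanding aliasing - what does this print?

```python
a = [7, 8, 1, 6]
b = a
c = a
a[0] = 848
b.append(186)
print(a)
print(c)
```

Key concept: multiple aliases.
Step by step:
`a = [7, 8, 1, 6]` → a = [7, 8, 1, 6]
`b = a` → b = [7, 8, 1, 6] (same object as a)
`c = a` → c = [7, 8, 1, 6] (same object as a, b)
`a[0] = 848` → a = [848, 8, 1, 6] (same object as b, c); b = [848, 8, 1, 6] (same object as a, c); c = [848, 8, 1, 6] (same object as a, b)
`b.append(186)` → a = [848, 8, 1, 6, 186] (same object as b, c); b = [848, 8, 1, 6, 186] (same object as a, c); c = [848, 8, 1, 6, 186] (same object as a, b)
`print(a)` → prints [848, 8, 1, 6, 186]
`print(c)` → prints [848, 8, 1, 6, 186]

Answer:
[848, 8, 1, 6, 186]
[848, 8, 1, 6, 186]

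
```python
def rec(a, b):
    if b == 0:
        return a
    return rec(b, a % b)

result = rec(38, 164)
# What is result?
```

rec(38, 164) -> rec(164, 38) -> rec(38, 12) -> rec(12, 2) -> rec(2, 0) -> 2

Answer: 2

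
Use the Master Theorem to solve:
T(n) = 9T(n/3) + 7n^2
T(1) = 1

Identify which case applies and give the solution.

a=9, b=3, f(n)=7n^2. log_3(9) = 2. Since c=2 = 2, Case 2 applies: T(n) = Θ(n^log_b(a) · log n) = O(n^2 log n).

Answer: O(n^2 log n) - Case 2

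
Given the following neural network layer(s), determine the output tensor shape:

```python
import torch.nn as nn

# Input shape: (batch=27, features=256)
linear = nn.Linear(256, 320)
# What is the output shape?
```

Input: (27, 256) -> Output: (27, 320)

Answer: (27, 320)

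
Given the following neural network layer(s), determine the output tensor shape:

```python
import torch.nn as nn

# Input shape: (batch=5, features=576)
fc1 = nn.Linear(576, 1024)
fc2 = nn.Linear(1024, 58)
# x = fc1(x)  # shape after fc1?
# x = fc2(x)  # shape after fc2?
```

Input: (5, 576) -> after fc1: (5, 1024) -> Output: (5, 58)

Answer: (5, 58)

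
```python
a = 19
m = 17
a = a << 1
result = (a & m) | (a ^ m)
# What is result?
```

Trace:
`a = 19` → a = 19
`m = 17` → m = 17
`a = a << 1` → a = 38
`result = (a & m) | (a ^ m)` → result = 55
So result = 55

Answer: 55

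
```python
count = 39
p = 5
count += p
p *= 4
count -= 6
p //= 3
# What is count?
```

Trace:
`count = 39` → count = 39
`p = 5` → p = 5
`count += p` → count = 44
`p *= 4` → p = 20
`count -= 6` → count = 38
`p //= 3` → p = 6
So count = 38

Answer: 38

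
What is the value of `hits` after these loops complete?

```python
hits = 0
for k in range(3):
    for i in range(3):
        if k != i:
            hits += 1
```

3² - 3 (exclude diagonal)
`hits` takes the values: 0 → 1 → 2 → 3 → 4 → 5 → 6

Answer: 6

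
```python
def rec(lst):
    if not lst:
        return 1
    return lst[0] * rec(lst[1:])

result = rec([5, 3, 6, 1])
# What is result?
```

Product over [5, 3, 6, 1] = 5 * 3 * 6 * 1 = 90

Answer: 90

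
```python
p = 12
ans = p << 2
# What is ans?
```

Trace:
`p = 12` → p = 12
`ans = p << 2` → ans = 48
So ans = 48

Answer: 48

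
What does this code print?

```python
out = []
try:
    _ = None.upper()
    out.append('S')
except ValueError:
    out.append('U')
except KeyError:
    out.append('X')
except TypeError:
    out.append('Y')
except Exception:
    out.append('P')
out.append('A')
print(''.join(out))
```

Execution trace: 'P' (except Exception) → 'A' (after the try/except). Output: PA

Answer: PA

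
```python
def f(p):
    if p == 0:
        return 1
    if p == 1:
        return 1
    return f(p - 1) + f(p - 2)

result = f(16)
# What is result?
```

Build up from base cases: f(0)=1, f(1)=1, f(2)=2, f(3)=3, f(4)=5, f(5)=8, f(6)=13, ..., f(16)=1597

Answer: 1597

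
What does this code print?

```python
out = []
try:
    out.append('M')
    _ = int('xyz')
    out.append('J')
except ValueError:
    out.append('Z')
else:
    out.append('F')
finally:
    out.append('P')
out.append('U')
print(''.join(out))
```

Execution trace: 'M' (try body) → 'Z' (except ValueError) → 'P' (finally) → 'U' (after the try/except). Output: MZPU

Answer: MZPU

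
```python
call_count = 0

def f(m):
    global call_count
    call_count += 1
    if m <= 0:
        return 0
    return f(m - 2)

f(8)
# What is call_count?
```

Linear recursion stepping by 2: 5 calls from m=8 down to ≤0.

Answer: 5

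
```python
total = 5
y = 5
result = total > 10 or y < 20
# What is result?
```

Trace:
`total = 5` → total = 5
`y = 5` → y = 5
`result = total > 10 or y < 20` → result = True
So result = True

Answer: True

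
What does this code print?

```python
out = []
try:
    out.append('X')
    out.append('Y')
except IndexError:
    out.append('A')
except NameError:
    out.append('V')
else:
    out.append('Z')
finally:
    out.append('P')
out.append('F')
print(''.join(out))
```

Execution trace: 'X' (try body) → 'Y' (try body, no exception) → 'Z' (else) → 'P' (finally) → 'F' (after the try/except). Output: XYZPF

Answer: XYZPF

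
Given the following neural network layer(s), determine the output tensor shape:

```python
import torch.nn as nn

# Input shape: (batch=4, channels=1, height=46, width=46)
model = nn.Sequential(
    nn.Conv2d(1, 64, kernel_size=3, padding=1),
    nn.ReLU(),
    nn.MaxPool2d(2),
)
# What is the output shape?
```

Input: (4, 1, 46, 46) -> after Conv2d: (4, 64, 46, 46) -> after ReLU: (4, 64, 46, 46) -> Output: (4, 64, 23, 23)

Answer: (4, 64, 23, 23)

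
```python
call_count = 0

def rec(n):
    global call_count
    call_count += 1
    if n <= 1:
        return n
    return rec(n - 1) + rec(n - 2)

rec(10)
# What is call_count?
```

Calls(n) = 1 + Calls(n-1) + Calls(n-2); Calls(0)=Calls(1)=1. For n=10 this gives 177.

Answer: 177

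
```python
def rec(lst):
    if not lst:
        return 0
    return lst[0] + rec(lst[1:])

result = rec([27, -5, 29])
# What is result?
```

27 + (-5) + 29 + 0 = 51

Answer: 51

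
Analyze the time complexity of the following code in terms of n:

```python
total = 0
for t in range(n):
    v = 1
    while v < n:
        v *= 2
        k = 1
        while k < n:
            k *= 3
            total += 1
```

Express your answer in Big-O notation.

Each loop level contributes: n × log n × log n. Multiplying the contributions gives O(n log² n).

Answer: O(n log² n)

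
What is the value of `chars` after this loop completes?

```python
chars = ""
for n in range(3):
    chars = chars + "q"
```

Repeat 'q' 3 times
`chars` takes the values: "" → "q" → "qq" → "qqq"

Answer: "qqq"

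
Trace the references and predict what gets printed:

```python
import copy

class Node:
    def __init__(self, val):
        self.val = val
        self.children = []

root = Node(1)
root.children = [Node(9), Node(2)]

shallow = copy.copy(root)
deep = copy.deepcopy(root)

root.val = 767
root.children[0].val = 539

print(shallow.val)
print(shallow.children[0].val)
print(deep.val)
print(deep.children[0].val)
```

Key concept: deep copy with custom objects.
Step by step:
`root = Node(1)` → root = Node(val=1, children=[])
`root.children = [Node(9), Node(2)]` → root = Node(val=1, children=[Node(val=9, children=[]), Node(val=2, children=[])])
`shallow = copy.copy(root)` → shallow = Node(val=1, children=[Node(val=9, children=[]), Node(val=2, children=[])])
`deep = copy.deepcopy(root)` → deep = Node(val=1, children=[Node(val=9, children=[]), Node(val=2, children=[])])
`root.val = 767` → root = Node(val=767, children=[Node(val=9, children=[]), Node(val=2, children=[])])
`root.children[0].val = 539` → root = Node(val=767, children=[Node(val=539, children=[]), Node(val=2, children=[])]); shallow = Node(val=1, children=[Node(val=539, children=[]), Node(val=2, children=[])])
`print(shallow.val)` → prints 1
`print(shallow.children[0].val)` → prints 539
`print(deep.val)` → prints 1
`print(deep.children[0].val)` → prints 9

Answer:
1
539
1
9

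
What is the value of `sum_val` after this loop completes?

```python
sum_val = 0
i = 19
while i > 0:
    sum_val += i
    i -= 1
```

Sum 19 down to 1
`sum_val` takes the values: 0 → 19 → 37 → 54 → 70 → 85 → 99 → 112 → 124 → 135 → 145 → 154 → 162 → 169 → 175 → 180 → 184 → 187 → 189 → 190

Answer: 190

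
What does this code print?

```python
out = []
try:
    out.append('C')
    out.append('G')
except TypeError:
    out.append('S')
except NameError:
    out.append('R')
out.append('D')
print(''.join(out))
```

Execution trace: 'C' (try body) → 'G' (try body, no exception) → 'D' (after the try/except). Output: CGD

Answer: CGD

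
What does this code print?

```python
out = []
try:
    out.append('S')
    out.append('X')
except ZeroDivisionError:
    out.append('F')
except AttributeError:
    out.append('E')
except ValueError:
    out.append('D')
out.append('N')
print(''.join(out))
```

Execution trace: 'S' (try body) → 'X' (try body, no exception) → 'N' (after the try/except). Output: SXN

Answer: SXN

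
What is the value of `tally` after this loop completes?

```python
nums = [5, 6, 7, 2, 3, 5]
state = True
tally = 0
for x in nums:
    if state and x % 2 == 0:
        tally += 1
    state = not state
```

Count even values at even positions
`tally` takes the values: 0

Answer: 0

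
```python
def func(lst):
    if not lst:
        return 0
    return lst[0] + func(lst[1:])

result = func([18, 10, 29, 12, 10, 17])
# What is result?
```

18 + 10 + 29 + 12 + 10 + 17 + 0 = 96

Answer: 96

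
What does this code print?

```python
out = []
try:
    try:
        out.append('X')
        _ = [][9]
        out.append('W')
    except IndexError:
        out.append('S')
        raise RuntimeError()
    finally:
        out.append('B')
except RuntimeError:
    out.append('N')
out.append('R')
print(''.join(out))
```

Execution trace: 'X' (inner try body) → 'S' (inner except IndexError) → 'B' (inner finally) → 'N' (outer except RuntimeError) → 'R' (after the try/except). Output: XSBNR

Answer: XSBNR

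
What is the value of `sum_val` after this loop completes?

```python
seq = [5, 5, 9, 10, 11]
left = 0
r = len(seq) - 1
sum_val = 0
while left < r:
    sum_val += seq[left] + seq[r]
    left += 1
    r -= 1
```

Sum of pairs from ends
`sum_val` takes the values: 0 → 16 → 31

Answer: 31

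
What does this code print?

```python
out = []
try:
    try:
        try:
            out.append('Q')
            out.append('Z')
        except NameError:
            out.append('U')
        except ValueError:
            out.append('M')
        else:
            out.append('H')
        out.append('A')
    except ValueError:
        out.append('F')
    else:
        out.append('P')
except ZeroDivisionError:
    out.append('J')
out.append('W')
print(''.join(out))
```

Execution trace: 'Q' (inner try body) → 'Z' (inner try body, no exception) → 'H' (inner else) → 'A' (try body, no exception) → 'P' (else) → 'W' (after the try/except). Output: QZHAPW

Answer: QZHAPW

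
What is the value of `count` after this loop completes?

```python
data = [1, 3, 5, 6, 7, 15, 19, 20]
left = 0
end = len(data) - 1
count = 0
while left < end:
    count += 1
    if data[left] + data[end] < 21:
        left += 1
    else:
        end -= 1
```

Steps to find pair summing to 21
`count` takes the values: 0 → 1 → 2 → 3 → 4 → 5 → 6 → 7

Answer: 7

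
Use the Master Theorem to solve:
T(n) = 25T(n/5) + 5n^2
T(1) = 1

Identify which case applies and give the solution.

a=25, b=5, f(n)=5n^2. log_5(25) = 2. Since c=2 = 2, Case 2 applies: T(n) = Θ(n^log_b(a) · log n) = O(n^2 log n).

Answer: O(n^2 log n) - Case 2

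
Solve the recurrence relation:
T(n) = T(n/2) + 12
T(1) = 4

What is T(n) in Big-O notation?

Each step divides n by 2 and adds 12. After log_2(n) steps we reach T(1)=4. So T(n) = 12·log_2(n) + 4 = O(log n).

Answer: O(log n)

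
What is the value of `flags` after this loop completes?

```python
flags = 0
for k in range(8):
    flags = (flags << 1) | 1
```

Build 8 consecutive 1-bits: 0b11111111
`flags` takes the values: 0 → 1 → 3 → 7 → 15 → 31 → 63 → 127 → 255

Answer: 255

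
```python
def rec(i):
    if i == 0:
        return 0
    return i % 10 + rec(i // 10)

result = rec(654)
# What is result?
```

Sum of digits of 654: 4 + 5 + 6 = 15

Answer: 15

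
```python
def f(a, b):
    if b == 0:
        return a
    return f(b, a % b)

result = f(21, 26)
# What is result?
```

f(21, 26) -> f(26, 21) -> f(21, 5) -> f(5, 1) -> f(1, 0) -> 1

Answer: 1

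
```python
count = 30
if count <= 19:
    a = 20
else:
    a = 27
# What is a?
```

Trace:
`count = 30` → count = 30
`if count <= 19: ...` → count <= 19 is False, take else branch → a = 27
So a = 27

Answer: 27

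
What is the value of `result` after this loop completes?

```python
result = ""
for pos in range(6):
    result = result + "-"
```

Repeat '-' 6 times
`result` takes the values: "" → "-" → "--" → "---" → "----" → "-----" → "------"

Answer: "------"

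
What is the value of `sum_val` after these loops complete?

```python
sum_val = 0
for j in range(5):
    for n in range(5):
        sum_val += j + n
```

Sum of all j+n for j,n in 5x5
`sum_val` takes the values: 0 → 1 → 3 → 6 → 10 → 11 → 13 → 16 → 20 → 25 → 27 → 30 → 34 → 39 → 45 → 48 → 52 → 57 → 63 → 70 → 74 → 79 → 85 → 92 → 100

Answer: 100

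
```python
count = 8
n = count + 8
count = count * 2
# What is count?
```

Trace:
`count = 8` → count = 8
`n = count + 8` → n = 16
`count = count * 2` → count = 16
So count = 16

Answer: 16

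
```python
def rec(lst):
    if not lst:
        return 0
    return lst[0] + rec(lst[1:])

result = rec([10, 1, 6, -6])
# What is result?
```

10 + 1 + 6 + (-6) + 0 = 11

Answer: 11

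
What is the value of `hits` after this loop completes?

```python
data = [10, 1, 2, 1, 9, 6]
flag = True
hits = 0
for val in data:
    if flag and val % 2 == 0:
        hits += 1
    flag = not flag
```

Count even values at even positions
`hits` takes the values: 0 → 1 → 2

Answer: 2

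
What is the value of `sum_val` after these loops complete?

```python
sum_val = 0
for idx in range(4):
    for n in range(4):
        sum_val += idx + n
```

Sum of all idx+n for idx,n in 4x4
`sum_val` takes the values: 0 → 1 → 3 → 6 → 7 → 9 → 12 → 16 → 18 → 21 → 25 → 30 → 33 → 37 → 42 → 48

Answer: 48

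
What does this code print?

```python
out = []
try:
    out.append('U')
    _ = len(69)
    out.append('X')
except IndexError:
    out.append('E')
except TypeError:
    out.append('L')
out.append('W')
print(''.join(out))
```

Execution trace: 'U' (try body) → 'L' (except TypeError) → 'W' (after the try/except). Output: ULW

Answer: ULW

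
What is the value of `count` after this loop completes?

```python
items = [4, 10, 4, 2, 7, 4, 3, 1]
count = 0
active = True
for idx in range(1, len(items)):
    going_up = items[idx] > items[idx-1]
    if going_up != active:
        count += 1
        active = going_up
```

Count direction changes in [4, 10, 4, 2, 7, 4, 3, 1]
`count` takes the values: 0 → 1 → 2 → 3

Answer: 3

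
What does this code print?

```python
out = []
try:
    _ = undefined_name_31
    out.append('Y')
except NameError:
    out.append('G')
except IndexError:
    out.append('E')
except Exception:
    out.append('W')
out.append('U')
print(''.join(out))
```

Execution trace: 'G' (except NameError) → 'U' (after the try/except). Output: GU

Answer: GU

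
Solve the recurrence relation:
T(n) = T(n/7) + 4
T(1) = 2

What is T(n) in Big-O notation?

Each step divides n by 7 and adds 4. After log_7(n) steps we reach T(1)=2. So T(n) = 4·log_7(n) + 2 = O(log n).

Answer: O(log n)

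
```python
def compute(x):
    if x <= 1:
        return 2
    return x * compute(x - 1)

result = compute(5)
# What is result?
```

compute(5) = 5 * 4 * 3 * 2 * 2 = 240

Answer: 240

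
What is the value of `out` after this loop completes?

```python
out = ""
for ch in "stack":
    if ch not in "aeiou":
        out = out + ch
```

Remove vowels from 'stack'
`out` takes the values: "" → "s" → "st" → "stc" → "stck"

Answer: "stck"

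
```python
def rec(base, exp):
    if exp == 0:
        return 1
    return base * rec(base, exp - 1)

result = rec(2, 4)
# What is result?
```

rec(2, 4) = 2 * 2 * 2 * 2 = 16

Answer: 16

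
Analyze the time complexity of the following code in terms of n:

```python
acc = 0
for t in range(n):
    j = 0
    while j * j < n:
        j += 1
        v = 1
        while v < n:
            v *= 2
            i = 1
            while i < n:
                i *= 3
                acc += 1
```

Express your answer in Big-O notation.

Each loop level contributes: n × √n × log n × log n. Multiplying the contributions gives O(n√n log² n).

Answer: O(n√n log² n)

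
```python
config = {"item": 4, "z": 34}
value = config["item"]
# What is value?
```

Trace:
`config = {"item": 4, "z": 34}` → config = {'item': 4, 'z': 34}
`value = config["item"]` → value = 4
So value = 4

Answer: 4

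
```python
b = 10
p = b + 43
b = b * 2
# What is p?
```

Trace:
`b = 10` → b = 10
`p = b + 43` → p = 53
`b = b * 2` → b = 20
So p = 53

Answer: 53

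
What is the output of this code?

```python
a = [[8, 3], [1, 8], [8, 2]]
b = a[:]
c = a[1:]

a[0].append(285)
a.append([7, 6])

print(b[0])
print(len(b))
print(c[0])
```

Key concept: slice with nested mutation.
Step by step:
`a = [[8, 3], [1, 8], [8, 2]]` → a = [[8, 3], [1, 8], [8, 2]]
`b = a[:]` → b = [[8, 3], [1, 8], [8, 2]]
`c = a[1:]` → c = [[1, 8], [8, 2]]
`a[0].append(285)` → a = [[8, 3, 285], [1, 8], [8, 2]]; b = [[8, 3, 285], [1, 8], [8, 2]]
`a.append([7, 6])` → a = [[8, 3, 285], [1, 8], [8, 2], [7, 6]]
`print(b[0])` → prints [8, 3, 285]
`print(len(b))` → prints 3
`print(c[0])` → prints [1, 8]

Answer:
[8, 3, 285]
3
[1, 8]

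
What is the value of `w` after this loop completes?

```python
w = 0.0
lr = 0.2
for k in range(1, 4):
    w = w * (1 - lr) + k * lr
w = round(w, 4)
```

Moving average with lr=0.2
`w` takes the values: 0.0 → 0.2 → 0.56 → 1.048

Answer: 1.048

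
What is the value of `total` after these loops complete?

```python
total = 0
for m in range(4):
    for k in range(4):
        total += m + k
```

Sum of all m+k for m,k in 4x4
`total` takes the values: 0 → 1 → 3 → 6 → 7 → 9 → 12 → 16 → 18 → 21 → 25 → 30 → 33 → 37 → 42 → 48

Answer: 48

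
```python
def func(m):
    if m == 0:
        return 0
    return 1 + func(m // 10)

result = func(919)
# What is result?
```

Count of digits of 919: 3

Answer: 3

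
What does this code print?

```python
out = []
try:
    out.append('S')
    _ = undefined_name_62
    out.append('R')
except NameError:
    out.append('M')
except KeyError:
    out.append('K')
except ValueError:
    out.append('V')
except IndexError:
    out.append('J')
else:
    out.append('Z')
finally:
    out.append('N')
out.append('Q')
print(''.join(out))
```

Execution trace: 'S' (try body) → 'M' (except NameError) → 'N' (finally) → 'Q' (after the try/except). Output: SMNQ

Answer: SMNQ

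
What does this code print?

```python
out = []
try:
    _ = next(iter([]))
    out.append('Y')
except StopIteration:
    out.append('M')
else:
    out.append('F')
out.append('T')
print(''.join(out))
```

Execution trace: 'M' (except StopIteration) → 'T' (after the try/except). Output: MT

Answer: MT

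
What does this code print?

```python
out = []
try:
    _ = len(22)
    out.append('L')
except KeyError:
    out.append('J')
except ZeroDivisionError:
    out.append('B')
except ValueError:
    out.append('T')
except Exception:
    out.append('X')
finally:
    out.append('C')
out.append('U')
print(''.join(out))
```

Execution trace: 'X' (except Exception) → 'C' (finally) → 'U' (after the try/except). Output: XCU

Answer: XCU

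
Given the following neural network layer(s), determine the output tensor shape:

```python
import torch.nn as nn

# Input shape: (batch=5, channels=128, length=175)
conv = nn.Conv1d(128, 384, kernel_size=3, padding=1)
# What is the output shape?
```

Input: (5, 128, 175) -> Output: (5, 384, 175)

Answer: (5, 384, 175)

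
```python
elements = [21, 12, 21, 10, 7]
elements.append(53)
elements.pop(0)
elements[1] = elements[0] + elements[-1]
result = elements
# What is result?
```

Trace:
`elements = [21, 12, 21, 10, 7]` → elements = [21, 12, 21, 10, 7]
`elements.append(53)` → elements = [21, 12, 21, 10, 7, 53]
`elements.pop(0)` → elements = [12, 21, 10, 7, 53]
`elements[1] = elements[0] + elements[-1]` → elements = [12, 65, 10, 7, 53]
`result = elements` → result = [12, 65, 10, 7, 53]
So result = [12, 65, 10, 7, 53]

Answer: [12, 65, 10, 7, 53]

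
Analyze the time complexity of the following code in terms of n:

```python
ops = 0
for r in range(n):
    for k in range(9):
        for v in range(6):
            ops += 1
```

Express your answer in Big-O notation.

Each loop level contributes: n × 1 × 1. Multiplying the contributions gives O(n).

Answer: O(n)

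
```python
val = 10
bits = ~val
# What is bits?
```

Trace:
`val = 10` → val = 10
`bits = ~val` → bits = -11
So bits = -11

Answer: -11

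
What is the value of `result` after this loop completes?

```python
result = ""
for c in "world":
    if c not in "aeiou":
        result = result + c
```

Remove vowels from 'world'
`result` takes the values: "" → "w" → "wr" → "wrl" → "wrld"

Answer: "wrld"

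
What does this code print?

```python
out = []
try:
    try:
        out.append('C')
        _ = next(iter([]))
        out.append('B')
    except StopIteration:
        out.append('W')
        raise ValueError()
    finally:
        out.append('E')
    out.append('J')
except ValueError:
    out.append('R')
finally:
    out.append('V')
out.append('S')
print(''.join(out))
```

Execution trace: 'C' (inner try body) → 'W' (inner except StopIteration) → 'E' (inner finally) → 'R' (except ValueError) → 'V' (finally) → 'S' (after the try/except). Output: CWERVS

Answer: CWERVS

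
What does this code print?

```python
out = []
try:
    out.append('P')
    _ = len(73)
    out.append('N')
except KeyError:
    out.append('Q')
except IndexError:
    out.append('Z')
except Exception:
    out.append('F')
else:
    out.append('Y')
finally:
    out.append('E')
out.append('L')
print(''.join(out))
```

Execution trace: 'P' (try body) → 'F' (except Exception) → 'E' (finally) → 'L' (after the try/except). Output: PFEL

Answer: PFEL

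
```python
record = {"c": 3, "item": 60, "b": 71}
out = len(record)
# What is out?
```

Trace:
`record = {"c": 3, "item": 60, "b": 71}` → record = {'c': 3, 'item': 60, 'b': 71}
`out = len(record)` → out = 3
So out = 3

Answer: 3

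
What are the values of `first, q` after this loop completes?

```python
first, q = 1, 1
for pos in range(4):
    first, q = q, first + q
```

Fibonacci: after 4 iterations
`first, q` takes the values: (1, 1) → (1, 2) → (2, 3) → (3, 5) → (5, 8)

Answer: 5, 8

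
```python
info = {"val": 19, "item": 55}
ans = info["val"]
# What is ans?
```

Trace:
`info = {"val": 19, "item": 55}` → info = {'val': 19, 'item': 55}
`ans = info["val"]` → ans = 19
So ans = 19

Answer: 19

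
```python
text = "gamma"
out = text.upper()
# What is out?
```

Trace:
`text = "gamma"` → text = 'gamma'
`out = text.upper()` → out = 'GAMMA'
So out = 'GAMMA'

Answer: 'GAMMA'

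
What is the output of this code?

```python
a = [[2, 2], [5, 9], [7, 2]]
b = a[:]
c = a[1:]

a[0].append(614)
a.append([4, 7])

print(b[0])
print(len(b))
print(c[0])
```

Key concept: slice with nested mutation.
Step by step:
`a = [[2, 2], [5, 9], [7, 2]]` → a = [[2, 2], [5, 9], [7, 2]]
`b = a[:]` → b = [[2, 2], [5, 9], [7, 2]]
`c = a[1:]` → c = [[5, 9], [7, 2]]
`a[0].append(614)` → a = [[2, 2, 614], [5, 9], [7, 2]]; b = [[2, 2, 614], [5, 9], [7, 2]]
`a.append([4, 7])` → a = [[2, 2, 614], [5, 9], [7, 2], [4, 7]]
`print(b[0])` → prints [2, 2, 614]
`print(len(b))` → prints 3
`print(c[0])` → prints [5, 9]

Answer:
[2, 2, 614]
3
[5, 9]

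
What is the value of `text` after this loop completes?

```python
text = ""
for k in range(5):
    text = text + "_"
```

Repeat '_' 5 times
`text` takes the values: "" → "_" → "__" → "___" → "____" → "_____"

Answer: "_____"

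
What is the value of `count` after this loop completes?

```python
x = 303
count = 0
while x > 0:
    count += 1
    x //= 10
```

Count digits by repeated division by 10
`count` takes the values: 0 → 1 → 2 → 3

Answer: 3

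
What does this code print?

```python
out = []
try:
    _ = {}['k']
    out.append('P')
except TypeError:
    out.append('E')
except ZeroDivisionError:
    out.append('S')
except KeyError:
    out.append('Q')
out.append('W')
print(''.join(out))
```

Execution trace: 'Q' (except KeyError) → 'W' (after the try/except). Output: QW

Answer: QW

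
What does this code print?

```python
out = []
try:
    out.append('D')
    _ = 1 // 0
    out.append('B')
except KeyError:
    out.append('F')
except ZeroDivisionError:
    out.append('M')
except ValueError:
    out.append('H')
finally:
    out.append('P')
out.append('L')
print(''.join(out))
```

Execution trace: 'D' (try body) → 'M' (except ZeroDivisionError) → 'P' (finally) → 'L' (after the try/except). Output: DMPL

Answer: DMPL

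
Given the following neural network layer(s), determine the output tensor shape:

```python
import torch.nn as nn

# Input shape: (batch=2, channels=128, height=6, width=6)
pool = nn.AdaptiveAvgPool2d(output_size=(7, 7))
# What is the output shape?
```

Input: (2, 128, 6, 6) -> Output: (2, 128, 7, 7)

Answer: (2, 128, 7, 7)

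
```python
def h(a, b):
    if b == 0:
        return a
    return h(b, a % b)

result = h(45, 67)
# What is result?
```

h(45, 67) -> h(67, 45) -> h(45, 22) -> h(22, 1) -> h(1, 0) -> 1

Answer: 1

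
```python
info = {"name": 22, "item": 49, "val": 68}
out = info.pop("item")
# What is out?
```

Trace:
`info = {"name": 22, "item": 49, "val": 68}` → info = {'name': 22, 'item': 49, 'val': 68}
`out = info.pop("item")` → info = {'name': 22, 'val': 68}; out = 49
So out = 49

Answer: 49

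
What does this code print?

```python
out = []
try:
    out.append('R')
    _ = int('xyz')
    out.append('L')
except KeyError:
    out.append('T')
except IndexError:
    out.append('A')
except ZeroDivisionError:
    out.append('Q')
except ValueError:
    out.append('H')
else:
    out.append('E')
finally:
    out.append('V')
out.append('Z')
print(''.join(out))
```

Execution trace: 'R' (try body) → 'H' (except ValueError) → 'V' (finally) → 'Z' (after the try/except). Output: RHVZ

Answer: RHVZ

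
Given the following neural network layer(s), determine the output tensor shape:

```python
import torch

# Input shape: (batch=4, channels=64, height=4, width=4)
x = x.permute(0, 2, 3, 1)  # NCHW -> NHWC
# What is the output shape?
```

Input: (4, 64, 4, 4) -> Output: (4, 4, 4, 64)

Answer: (4, 4, 4, 64)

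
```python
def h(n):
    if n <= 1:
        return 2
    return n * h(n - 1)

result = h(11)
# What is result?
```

h(11) = 11 * 10 * 9 * 8 * 7 * 6 * 5 * 4 * 3 * 2 * 2 = 79833600

Answer: 79833600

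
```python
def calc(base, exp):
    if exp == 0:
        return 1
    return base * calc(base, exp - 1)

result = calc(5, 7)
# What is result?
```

calc(5, 7) = 5 * 5 * 5 * 5 * 5 * 5 * 5 = 78125

Answer: 78125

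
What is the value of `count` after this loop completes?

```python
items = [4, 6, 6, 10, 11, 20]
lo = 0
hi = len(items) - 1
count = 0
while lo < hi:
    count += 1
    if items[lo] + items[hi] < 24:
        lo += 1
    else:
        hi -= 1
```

Steps to find pair summing to 24
`count` takes the values: 0 → 1 → 2 → 3 → 4 → 5

Answer: 5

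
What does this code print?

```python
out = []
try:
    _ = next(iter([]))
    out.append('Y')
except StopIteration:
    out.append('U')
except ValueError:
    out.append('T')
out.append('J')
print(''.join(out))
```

Execution trace: 'U' (except StopIteration) → 'J' (after the try/except). Output: UJ

Answer: UJ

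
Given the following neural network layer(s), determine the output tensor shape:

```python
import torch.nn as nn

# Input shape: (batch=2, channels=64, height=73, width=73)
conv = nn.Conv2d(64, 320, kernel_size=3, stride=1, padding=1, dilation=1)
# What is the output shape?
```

Input: (2, 64, 73, 73) -> Output: (2, 320, 73, 73)

Answer: (2, 320, 73, 73)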